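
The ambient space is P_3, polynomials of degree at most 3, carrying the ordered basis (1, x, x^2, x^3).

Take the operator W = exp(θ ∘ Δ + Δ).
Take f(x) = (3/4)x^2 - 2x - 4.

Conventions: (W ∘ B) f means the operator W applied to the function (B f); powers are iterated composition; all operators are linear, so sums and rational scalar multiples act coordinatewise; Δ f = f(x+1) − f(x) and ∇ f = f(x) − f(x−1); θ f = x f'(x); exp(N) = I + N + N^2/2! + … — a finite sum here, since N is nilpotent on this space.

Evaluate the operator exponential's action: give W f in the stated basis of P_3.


order-1 term: 3x - 5/4
order-2 term: 3/2
the series for exp(θ ∘ Δ + Δ) f terminates at order 2
exp(θ ∘ Δ + Δ) f = (3/4)x^2 + x - 15/4

the result is g(x) = (3/4)x^2 + x - 15/4


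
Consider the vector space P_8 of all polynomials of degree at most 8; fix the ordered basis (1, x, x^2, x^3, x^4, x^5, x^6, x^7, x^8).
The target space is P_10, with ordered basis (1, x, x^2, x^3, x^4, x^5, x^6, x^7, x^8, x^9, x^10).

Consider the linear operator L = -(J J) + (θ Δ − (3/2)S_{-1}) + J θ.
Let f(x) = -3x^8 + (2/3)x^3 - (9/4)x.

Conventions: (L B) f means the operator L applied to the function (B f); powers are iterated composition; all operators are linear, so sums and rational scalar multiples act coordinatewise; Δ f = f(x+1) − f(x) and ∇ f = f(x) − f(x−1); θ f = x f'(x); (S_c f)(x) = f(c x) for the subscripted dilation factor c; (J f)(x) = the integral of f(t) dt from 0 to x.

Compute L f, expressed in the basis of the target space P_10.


the result is g(x) = (1/30)x^10 - (8/3)x^9 + (9/2)x^8 - 168x^7 - 504x^6 - (25201/30)x^5 - (1679/2)x^4 - (4021/8)x^3 - (1321/8)x^2 - (203/8)x

J f = -(1/3)x^9 + (1/6)x^4 - (9/8)x^2
J J f = -(1/30)x^10 + (1/30)x^5 - (3/8)x^3
(-(J J)) f = (1/30)x^10 - (1/30)x^5 + (3/8)x^3
Δ f = -24x^7 - 84x^6 - 168x^5 - 210x^4 - 168x^3 - 82x^2 - 22x - 55/12
θ Δ f = -168x^7 - 504x^6 - 840x^5 - 840x^4 - 504x^3 - 164x^2 - 22x
S_{-1} f = -3x^8 - (2/3)x^3 + (9/4)x
(-(3/2)S_{-1}) f = (9/2)x^8 + x^3 - (27/8)x
(θ Δ − (3/2)S_{-1}) f = (9/2)x^8 - 168x^7 - 504x^6 - 840x^5 - 840x^4 - 503x^3 - 164x^2 - (203/8)x
θ f = -24x^8 + 2x^3 - (9/4)x
J θ f = -(8/3)x^9 + (1/2)x^4 - (9/8)x^2
(-(J J) + (θ Δ − (3/2)S_{-1}) + J θ) f = (1/30)x^10 - (8/3)x^9 + (9/2)x^8 - 168x^7 - 504x^6 - (25201/30)x^5 - (1679/2)x^4 - (4021/8)x^3 - (1321/8)x^2 - (203/8)x


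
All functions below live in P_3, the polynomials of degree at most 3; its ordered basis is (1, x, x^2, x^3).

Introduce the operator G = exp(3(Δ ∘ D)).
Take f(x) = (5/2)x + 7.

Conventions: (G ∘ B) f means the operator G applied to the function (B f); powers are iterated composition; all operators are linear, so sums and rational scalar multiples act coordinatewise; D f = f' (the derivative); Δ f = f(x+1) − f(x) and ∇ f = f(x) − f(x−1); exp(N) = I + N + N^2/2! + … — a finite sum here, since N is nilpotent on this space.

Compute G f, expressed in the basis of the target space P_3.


the image equals g(x) = (5/2)x + 7

the series for exp(3(Δ ∘ D)) f terminates at order 0
exp(3(Δ ∘ D)) f = (5/2)x + 7


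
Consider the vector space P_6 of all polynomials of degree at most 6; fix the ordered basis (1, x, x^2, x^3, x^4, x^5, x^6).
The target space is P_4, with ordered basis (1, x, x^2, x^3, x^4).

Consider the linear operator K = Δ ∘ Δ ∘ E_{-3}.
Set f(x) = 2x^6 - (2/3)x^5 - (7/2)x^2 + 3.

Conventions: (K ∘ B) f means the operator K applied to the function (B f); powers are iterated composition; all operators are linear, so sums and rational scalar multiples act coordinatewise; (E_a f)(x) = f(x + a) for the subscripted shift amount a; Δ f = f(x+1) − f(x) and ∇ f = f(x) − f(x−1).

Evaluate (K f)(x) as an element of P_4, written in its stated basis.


g(x) = 60x^4 - (1480/3)x^3 + 1580x^2 - (6980/3)x + 1317

E_{-3} f = 2x^6 - (110/3)x^5 + 280x^4 - 1140x^3 + (5213/2)x^2 - 3165x + 3183/2
Δ E_{-3} f = 12x^5 - (460/3)x^4 + (2380/3)x^3 - (6230/3)x^2 + (8225/3)x - 8719/6
Δ Δ E_{-3} f = 60x^4 - (1480/3)x^3 + 1580x^2 - (6980/3)x + 1317


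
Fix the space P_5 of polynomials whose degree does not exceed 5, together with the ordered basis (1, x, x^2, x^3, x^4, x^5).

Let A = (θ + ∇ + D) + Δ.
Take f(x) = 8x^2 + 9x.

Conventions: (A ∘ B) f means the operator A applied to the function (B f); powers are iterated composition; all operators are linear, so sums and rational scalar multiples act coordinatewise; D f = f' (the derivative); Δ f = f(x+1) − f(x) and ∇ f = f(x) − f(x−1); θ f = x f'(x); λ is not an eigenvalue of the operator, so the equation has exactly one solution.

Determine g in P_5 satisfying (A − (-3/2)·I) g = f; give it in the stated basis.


write g with unknown coordinates in the stated basis and equate coefficients in (A − (-3/2)·I) g = f
solving from the highest basis element down gives g = (16/7)x^2 - (66/35)x + 132/35
check: A g = (32/7)x^2 + (414/35)x - 198/35
so A g − (-3/2)·g = 8x^2 + 9x = f ✓

g(x) = (16/7)x^2 - (66/35)x + 132/35


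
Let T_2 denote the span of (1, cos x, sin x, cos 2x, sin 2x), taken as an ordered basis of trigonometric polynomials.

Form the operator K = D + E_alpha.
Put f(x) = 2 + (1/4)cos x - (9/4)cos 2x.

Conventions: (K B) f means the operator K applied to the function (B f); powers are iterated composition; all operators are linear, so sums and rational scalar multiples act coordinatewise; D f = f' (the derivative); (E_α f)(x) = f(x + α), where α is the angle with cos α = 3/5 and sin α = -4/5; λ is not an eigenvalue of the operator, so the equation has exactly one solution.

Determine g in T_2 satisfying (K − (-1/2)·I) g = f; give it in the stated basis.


g(x) = 4/3 + (11/50)cos x + (1/25)sin x - (99/226)cos 2x - (234/113)sin 2x

write g with unknown coordinates in the stated basis and equate coefficients in (K − (-1/2)·I) g = f
solving from the highest basis element down gives g = 4/3 + (11/50)cos x + (1/25)sin x - (99/226)cos 2x - (234/113)sin 2x
check: K g = 4/3 + (7/50)cos x - (1/50)sin x - (459/226)cos 2x + (117/113)sin 2x
so K g − (-1/2)·g = 2 + (1/4)cos x - (9/4)cos 2x = f ✓


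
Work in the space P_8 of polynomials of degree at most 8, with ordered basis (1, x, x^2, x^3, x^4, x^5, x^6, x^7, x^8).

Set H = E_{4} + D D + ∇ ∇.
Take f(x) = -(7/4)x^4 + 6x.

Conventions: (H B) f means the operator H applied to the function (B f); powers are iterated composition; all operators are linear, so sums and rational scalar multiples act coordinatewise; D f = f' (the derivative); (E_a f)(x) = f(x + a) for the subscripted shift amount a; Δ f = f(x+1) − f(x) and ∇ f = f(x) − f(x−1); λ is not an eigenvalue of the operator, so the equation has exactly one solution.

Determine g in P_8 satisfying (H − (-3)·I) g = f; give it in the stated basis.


write g with unknown coordinates in the stated basis and equate coefficients in (H − (-3)·I) g = f
solving from the highest basis element down gives g = -(7/16)x^4 + (7/4)x^3 + (63/8)x^2 - (121/8)x - 643/32
check: H g = -(7/16)x^4 - (21/4)x^3 - (189/8)x^2 + (411/8)x + 1929/32
so H g − (-3)·g = -(7/4)x^4 + 6x = f ✓

the result is g(x) = -(7/16)x^4 + (7/4)x^3 + (63/8)x^2 - (121/8)x - 643/32


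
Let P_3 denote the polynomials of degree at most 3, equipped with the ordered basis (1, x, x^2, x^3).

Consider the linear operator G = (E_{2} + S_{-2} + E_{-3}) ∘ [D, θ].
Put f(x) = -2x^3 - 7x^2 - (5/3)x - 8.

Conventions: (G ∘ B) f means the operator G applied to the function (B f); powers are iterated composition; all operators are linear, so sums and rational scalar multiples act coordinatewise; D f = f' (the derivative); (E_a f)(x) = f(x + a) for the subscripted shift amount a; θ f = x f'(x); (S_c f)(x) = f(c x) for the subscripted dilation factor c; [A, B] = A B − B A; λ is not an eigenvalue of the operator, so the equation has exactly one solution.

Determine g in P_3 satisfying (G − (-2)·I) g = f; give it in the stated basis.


the image equals g(x) = -x^3 + (11/2)x^2 - (23/6)x + 107/4

write g with unknown coordinates in the stated basis and equate coefficients in (G − (-2)·I) g = f
solving from the highest basis element down gives g = -x^3 + (11/2)x^2 - (23/6)x + 107/4
check: G g = -18x^2 + 6x - 123/2
so G g − (-2)·g = -2x^3 - 7x^2 - (5/3)x - 8 = f ✓


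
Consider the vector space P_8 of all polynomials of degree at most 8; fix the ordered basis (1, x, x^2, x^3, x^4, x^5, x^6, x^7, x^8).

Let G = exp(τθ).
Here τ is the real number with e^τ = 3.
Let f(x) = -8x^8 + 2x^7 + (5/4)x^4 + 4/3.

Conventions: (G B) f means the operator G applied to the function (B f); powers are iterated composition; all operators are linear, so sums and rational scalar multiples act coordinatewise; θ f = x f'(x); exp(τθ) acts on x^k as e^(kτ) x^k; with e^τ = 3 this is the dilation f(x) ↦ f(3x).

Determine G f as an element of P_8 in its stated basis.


the result is g(x) = -52488x^8 + 4374x^7 + (405/4)x^4 + 4/3

exp(τθ) x^k = e^(kτ) x^k; with e^τ = 3 this sends x^k to 3^k x^k
x^4 ↦ 81 x^4
x^7 ↦ 2187 x^7
x^8 ↦ 6561 x^8
applying this coordinatewise to f: exp(τθ) f = -52488x^8 + 4374x^7 + (405/4)x^4 + 4/3


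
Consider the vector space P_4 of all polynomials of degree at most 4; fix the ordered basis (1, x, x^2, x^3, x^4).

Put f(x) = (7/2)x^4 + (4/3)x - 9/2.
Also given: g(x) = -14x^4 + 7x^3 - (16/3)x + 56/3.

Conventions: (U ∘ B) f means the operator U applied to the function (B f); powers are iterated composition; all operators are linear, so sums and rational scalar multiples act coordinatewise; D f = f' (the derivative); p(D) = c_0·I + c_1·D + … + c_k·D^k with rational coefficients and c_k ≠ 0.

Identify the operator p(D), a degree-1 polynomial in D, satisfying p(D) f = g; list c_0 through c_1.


p(D) = -4·I + (1/2)·D, i.e. c_0 = -4, c_1 = 1/2

D^0 f = (7/2)x^4 + (4/3)x - 9/2
D^1 f = 14x^3 + 4/3
matching coefficients of g against c_0 f + c_1 Df + … from the top degree down determines the c_i
solution: c_0 = -4, c_1 = 1/2


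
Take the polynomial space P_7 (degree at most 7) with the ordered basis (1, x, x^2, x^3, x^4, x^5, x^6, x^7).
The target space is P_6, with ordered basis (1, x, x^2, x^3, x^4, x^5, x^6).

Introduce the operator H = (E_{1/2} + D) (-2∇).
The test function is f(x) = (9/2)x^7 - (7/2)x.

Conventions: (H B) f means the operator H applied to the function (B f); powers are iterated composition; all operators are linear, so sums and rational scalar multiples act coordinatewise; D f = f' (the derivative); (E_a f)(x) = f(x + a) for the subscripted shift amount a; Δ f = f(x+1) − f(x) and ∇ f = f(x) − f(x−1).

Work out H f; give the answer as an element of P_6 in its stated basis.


∇ f = (63/2)x^6 - (189/2)x^5 + (315/2)x^4 - (315/2)x^3 + (189/2)x^2 - (63/2)x + 1
(-2∇) f = -63x^6 + 189x^5 - 315x^4 + 315x^3 - 189x^2 + 63x - 2
E_{1/2} (-2∇) f = -63x^6 - (315/4)x^4 - (189/16)x^2 + 439/64
D (-2∇) f = -378x^5 + 945x^4 - 1260x^3 + 945x^2 - 378x + 63
(E_{1/2} + D) (-2∇) f = -63x^6 - 378x^5 + (3465/4)x^4 - 1260x^3 + (14931/16)x^2 - 378x + 4471/64

the result is g(x) = -63x^6 - 378x^5 + (3465/4)x^4 - 1260x^3 + (14931/16)x^2 - 378x + 4471/64


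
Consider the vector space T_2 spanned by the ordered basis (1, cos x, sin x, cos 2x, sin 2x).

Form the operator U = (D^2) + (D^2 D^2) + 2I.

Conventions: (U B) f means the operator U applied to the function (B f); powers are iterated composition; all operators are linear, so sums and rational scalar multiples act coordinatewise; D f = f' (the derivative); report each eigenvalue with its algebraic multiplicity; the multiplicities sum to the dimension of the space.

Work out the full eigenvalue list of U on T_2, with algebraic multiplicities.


image of 1: 2
image of cos x: 2cos x
image of sin x: 2sin x
image of cos 2x: 14cos 2x
image of sin 2x: 14sin 2x
the matrix is diagonal; its diagonal is (2, 2, 2, 14, 14)
for a triangular matrix the eigenvalues are the diagonal entries, with algebraic multiplicity their repetition count

λ = 2 (multiplicity 3), λ = 14 (multiplicity 2)


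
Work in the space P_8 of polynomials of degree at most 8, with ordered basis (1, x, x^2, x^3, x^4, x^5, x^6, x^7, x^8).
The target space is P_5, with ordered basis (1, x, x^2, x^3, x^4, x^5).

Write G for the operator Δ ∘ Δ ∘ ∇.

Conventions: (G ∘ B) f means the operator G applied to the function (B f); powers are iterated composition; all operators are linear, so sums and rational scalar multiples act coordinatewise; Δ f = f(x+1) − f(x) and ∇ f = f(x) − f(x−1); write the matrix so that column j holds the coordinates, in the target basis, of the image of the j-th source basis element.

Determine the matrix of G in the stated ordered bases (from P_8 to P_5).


the matrix is [[0, 0, 0, 6, 12, 30, 60, 126, 252]; [0, 0, 0, 0, 24, 60, 180, 420, 1008]; [0, 0, 0, 0, 0, 60, 180, 630, 1680]; [0, 0, 0, 0, 0, 0, 120, 420, 1680]; [0, 0, 0, 0, 0, 0, 0, 210, 840]; [0, 0, 0, 0, 0, 0, 0, 0, 336]] (rows listed top to bottom)

image of 1: 0
image of x: 0
image of x^2: 0
image of x^3: 6
image of x^4: 24x + 12
image of x^5: 60x^2 + 60x + 30
image of x^6: 120x^3 + 180x^2 + 180x + 60
image of x^7: 210x^4 + 420x^3 + 630x^2 + 420x + 126
image of x^8: 336x^5 + 840x^4 + 1680x^3 + 1680x^2 + 1008x + 252
each image's coordinates form column j of the matrix


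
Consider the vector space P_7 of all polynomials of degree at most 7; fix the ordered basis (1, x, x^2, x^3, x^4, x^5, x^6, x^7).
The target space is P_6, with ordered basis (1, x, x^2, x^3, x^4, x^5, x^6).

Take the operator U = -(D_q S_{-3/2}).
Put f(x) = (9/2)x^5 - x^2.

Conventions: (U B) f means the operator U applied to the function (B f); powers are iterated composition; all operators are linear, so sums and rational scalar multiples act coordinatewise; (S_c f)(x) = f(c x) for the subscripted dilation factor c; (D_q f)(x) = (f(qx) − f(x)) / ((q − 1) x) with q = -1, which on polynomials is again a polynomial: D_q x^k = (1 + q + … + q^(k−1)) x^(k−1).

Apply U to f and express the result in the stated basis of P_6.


the image equals g(x) = (2187/64)x^4

S_{-3/2} f = -(2187/64)x^5 - (9/4)x^2
D_q S_{-3/2} f = -(2187/64)x^4
(-(D_q S_{-3/2})) f = (2187/64)x^4


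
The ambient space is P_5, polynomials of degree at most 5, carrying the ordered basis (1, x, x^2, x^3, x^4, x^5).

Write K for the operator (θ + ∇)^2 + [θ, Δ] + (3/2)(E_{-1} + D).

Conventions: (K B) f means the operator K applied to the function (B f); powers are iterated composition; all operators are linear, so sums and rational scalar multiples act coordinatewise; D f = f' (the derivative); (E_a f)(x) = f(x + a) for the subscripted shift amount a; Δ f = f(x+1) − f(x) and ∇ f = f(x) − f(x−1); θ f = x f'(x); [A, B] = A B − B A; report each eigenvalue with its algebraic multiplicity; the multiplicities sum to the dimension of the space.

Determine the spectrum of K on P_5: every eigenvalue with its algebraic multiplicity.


image of 1: 3/2
image of x: (5/2)x
image of x^2: (11/2)x^2 + 4x - 1/2
image of x^3: (21/2)x^3 + 12x^2 - (15/2)x - 15/2
image of x^4: (35/2)x^4 + 24x^3 - 27x^2 - 22x + 15/2
image of x^5: (53/2)x^5 + 40x^4 - 65x^3 - 35x^2 + (55/2)x - 63/2
the matrix is upper triangular; its diagonal is (3/2, 5/2, 11/2, 21/2, 35/2, 53/2)
for a triangular matrix the eigenvalues are the diagonal entries, with algebraic multiplicity their repetition count

λ = 3/2 (multiplicity 1), λ = 5/2 (multiplicity 1), λ = 11/2 (multiplicity 1), λ = 21/2 (multiplicity 1), λ = 35/2 (multiplicity 1), λ = 53/2 (multiplicity 1)


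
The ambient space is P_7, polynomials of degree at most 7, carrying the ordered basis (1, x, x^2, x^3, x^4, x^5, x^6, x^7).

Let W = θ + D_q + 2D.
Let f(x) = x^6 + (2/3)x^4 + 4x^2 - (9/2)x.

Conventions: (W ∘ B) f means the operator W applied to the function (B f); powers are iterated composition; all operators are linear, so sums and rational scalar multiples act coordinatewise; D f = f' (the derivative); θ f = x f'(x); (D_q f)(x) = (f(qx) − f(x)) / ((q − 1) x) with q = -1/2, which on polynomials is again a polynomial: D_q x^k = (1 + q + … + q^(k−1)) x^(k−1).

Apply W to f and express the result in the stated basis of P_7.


the image equals g(x) = 6x^6 + (405/32)x^5 + (8/3)x^4 + (23/4)x^3 + 8x^2 + (27/2)x - 27/2

θ f = 6x^6 + (8/3)x^4 + 8x^2 - (9/2)x
D_q f = (21/32)x^5 + (5/12)x^3 + 2x - 9/2
D f = 6x^5 + (8/3)x^3 + 8x - 9/2
(2D) f = 12x^5 + (16/3)x^3 + 16x - 9
(θ + D_q + 2D) f = 6x^6 + (405/32)x^5 + (8/3)x^4 + (23/4)x^3 + 8x^2 + (27/2)x - 27/2


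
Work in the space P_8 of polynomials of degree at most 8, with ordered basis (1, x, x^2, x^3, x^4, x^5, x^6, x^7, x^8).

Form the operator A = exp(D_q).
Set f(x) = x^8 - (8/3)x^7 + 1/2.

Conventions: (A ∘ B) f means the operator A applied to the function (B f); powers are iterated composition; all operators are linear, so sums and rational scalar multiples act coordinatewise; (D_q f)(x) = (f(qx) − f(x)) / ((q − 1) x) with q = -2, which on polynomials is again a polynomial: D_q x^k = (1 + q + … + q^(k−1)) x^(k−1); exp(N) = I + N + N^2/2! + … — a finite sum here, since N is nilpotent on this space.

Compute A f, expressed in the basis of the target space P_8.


order-1 term: -85x^7 - (344/3)x^6
order-2 term: -(3655/2)x^6 + 1204x^5
order-3 term: (25585/2)x^5 + (13244/3)x^4
order-4 term: (281435/8)x^4 - (16555/3)x^3
order-5 term: -(281435/8)x^3 - 3311x^2
order-6 term: -(281435/16)x^2 + (3311/6)x
order-7 term: (40205/16)x + 473/6
order-8 term: 40205/128
the series for exp(D_q) f terminates at order 8
exp(D_q) f = x^8 - (263/3)x^7 - (11653/6)x^6 + (27993/2)x^5 + (950257/24)x^4 - (976745/24)x^3 - (334411/16)x^2 + (147103/48)x + 151079/384

g(x) = x^8 - (263/3)x^7 - (11653/6)x^6 + (27993/2)x^5 + (950257/24)x^4 - (976745/24)x^3 - (334411/16)x^2 + (147103/48)x + 151079/384


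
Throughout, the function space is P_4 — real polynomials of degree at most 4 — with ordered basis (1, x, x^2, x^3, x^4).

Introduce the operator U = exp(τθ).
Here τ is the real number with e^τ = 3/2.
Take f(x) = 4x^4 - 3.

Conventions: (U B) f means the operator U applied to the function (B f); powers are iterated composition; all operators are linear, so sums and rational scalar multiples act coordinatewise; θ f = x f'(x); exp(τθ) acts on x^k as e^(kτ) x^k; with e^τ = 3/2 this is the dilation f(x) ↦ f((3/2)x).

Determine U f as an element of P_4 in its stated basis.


g(x) = (81/4)x^4 - 3

exp(τθ) x^k = e^(kτ) x^k; with e^τ = 3/2 this sends x^k to (3/2)^k x^k
x^4 ↦ 81/16 x^4
applying this coordinatewise to f: exp(τθ) f = (81/4)x^4 - 3


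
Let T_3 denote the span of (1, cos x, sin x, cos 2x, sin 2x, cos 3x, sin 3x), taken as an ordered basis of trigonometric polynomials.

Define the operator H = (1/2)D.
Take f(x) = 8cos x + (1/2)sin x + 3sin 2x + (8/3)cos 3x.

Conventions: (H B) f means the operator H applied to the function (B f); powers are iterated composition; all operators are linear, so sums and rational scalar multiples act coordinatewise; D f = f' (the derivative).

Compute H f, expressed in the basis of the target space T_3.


D f = (1/2)cos x - 8sin x + 6cos 2x - 8sin 3x
((1/2)D) f = (1/4)cos x - 4sin x + 3cos 2x - 4sin 3x

g(x) = (1/4)cos x - 4sin x + 3cos 2x - 4sin 3x


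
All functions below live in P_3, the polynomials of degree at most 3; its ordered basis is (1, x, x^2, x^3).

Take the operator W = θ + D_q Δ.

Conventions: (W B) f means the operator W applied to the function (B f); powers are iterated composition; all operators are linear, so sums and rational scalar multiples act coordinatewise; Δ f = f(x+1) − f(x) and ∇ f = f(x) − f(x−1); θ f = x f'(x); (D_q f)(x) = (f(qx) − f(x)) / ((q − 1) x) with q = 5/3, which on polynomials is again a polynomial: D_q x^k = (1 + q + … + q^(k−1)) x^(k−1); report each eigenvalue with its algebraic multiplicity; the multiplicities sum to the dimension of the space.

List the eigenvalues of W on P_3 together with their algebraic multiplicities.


λ = 0 (multiplicity 1), λ = 1 (multiplicity 1), λ = 2 (multiplicity 1), λ = 3 (multiplicity 1)

image of 1: 0
image of x: x
image of x^2: 2x^2 + 2
image of x^3: 3x^3 + 8x + 3
the matrix is upper triangular; its diagonal is (0, 1, 2, 3)
for a triangular matrix the eigenvalues are the diagonal entries, with algebraic multiplicity their repetition count


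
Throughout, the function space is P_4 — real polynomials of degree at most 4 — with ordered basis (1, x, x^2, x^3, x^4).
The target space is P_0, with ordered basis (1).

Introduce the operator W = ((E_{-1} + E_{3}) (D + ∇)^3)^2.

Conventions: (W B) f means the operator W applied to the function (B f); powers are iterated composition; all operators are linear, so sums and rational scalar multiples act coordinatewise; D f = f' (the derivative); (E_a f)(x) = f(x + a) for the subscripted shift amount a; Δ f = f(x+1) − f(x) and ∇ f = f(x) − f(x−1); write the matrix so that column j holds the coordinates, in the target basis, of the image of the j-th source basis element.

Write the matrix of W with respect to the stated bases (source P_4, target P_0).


image of 1: 0
image of x: 0
image of x^2: 0
image of x^3: 0
image of x^4: 0
each image's coordinates form column j of the matrix

the matrix is [[0, 0, 0, 0, 0]] (rows listed top to bottom)


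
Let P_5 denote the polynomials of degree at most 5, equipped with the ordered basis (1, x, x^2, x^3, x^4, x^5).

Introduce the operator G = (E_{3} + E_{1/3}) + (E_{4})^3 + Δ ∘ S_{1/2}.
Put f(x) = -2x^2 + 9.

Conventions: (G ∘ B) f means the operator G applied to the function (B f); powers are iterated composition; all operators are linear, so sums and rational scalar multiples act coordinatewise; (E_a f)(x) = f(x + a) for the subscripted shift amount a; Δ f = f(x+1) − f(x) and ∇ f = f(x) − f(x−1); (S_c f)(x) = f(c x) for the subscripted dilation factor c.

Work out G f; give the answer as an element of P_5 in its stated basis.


E_{3} f = -2x^2 - 12x - 9
E_{1/3} f = -2x^2 - (4/3)x + 79/9
(E_{3} + E_{1/3}) f = -4x^2 - (40/3)x - 2/9
E_{4} f = -2x^2 - 16x - 23
E_{4} E_{4} f = -2x^2 - 32x - 119
E_{4} E_{4} E_{4} f = -2x^2 - 48x - 279
S_{1/2} f = -(1/2)x^2 + 9
Δ S_{1/2} f = -x - 1/2
((E_{3} + E_{1/3}) + (E_{4})^3 + Δ ∘ S_{1/2}) f = -6x^2 - (187/3)x - 5035/18

the result is g(x) = -6x^2 - (187/3)x - 5035/18


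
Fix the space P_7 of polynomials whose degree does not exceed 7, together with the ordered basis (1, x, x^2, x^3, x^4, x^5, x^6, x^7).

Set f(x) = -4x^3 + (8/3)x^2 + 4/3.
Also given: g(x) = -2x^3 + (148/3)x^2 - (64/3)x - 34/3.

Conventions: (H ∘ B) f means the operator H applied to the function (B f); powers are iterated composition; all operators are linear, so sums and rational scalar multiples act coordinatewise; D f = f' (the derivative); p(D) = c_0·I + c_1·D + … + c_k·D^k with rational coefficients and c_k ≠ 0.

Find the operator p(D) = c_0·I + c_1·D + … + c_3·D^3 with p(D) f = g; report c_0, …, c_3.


c_0 = 1/2, c_1 = -4, c_2 = 0, c_3 = 1/2

D^0 f = -4x^3 + (8/3)x^2 + 4/3
D^1 f = -12x^2 + (16/3)x
D^2 f = -24x + 16/3
D^3 f = -24
matching coefficients of g against c_0 f + c_1 Df + … from the top degree down determines the c_i
solution: c_0 = 1/2, c_1 = -4, c_2 = 0, c_3 = 1/2


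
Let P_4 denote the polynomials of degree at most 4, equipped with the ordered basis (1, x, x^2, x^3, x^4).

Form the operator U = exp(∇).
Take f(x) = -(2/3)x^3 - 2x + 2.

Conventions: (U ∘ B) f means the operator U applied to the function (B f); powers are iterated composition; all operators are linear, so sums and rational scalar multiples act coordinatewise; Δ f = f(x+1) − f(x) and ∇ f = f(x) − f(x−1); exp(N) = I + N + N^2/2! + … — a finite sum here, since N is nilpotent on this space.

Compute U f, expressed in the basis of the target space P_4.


order-1 term: -2x^2 + 2x - 8/3
order-2 term: -2x + 2
order-3 term: -2/3
the series for exp(∇) f terminates at order 3
exp(∇) f = -(2/3)x^3 - 2x^2 - 2x + 2/3

g(x) = -(2/3)x^3 - 2x^2 - 2x + 2/3


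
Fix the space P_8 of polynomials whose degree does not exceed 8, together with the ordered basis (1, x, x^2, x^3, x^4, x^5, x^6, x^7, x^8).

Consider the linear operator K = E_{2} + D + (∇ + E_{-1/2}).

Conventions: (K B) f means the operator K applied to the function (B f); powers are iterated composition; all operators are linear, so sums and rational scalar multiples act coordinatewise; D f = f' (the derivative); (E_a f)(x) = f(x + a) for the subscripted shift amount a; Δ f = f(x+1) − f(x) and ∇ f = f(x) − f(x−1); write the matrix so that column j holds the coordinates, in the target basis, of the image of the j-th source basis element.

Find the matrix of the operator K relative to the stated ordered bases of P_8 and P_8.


image of 1: 2
image of x: 2x + 7/2
image of x^2: 2x^2 + 7x + 13/4
image of x^3: 2x^3 + (21/2)x^2 + (39/4)x + 71/8
image of x^4: 2x^4 + 14x^3 + (39/2)x^2 + (71/2)x + 241/16
image of x^5: 2x^5 + (35/2)x^4 + (65/2)x^3 + (355/4)x^2 + (1205/16)x + 1055/32
image of x^6: 2x^6 + 21x^5 + (195/4)x^4 + (355/2)x^3 + (3615/16)x^2 + (3165/16)x + 4033/64
image of x^7: 2x^7 + (49/2)x^6 + (273/4)x^5 + (2485/8)x^4 + (8435/16)x^3 + (22155/32)x^2 + (28231/64)x + 16511/128
image of x^8: 2x^8 + 28x^7 + 91x^6 + 497x^5 + (8435/8)x^4 + (7385/4)x^3 + (28231/16)x^2 + (16511/16)x + 65281/256
each image's coordinates form column j of the matrix

the matrix is [[2, 7/2, 13/4, 71/8, 241/16, 1055/32, 4033/64, 16511/128, 65281/256]; [0, 2, 7, 39/4, 71/2, 1205/16, 3165/16, 28231/64, 16511/16]; [0, 0, 2, 21/2, 39/2, 355/4, 3615/16, 22155/32, 28231/16]; [0, 0, 0, 2, 14, 65/2, 355/2, 8435/16, 7385/4]; [0, 0, 0, 0, 2, 35/2, 195/4, 2485/8, 8435/8]; [0, 0, 0, 0, 0, 2, 21, 273/4, 497]; [0, 0, 0, 0, 0, 0, 2, 49/2, 91]; [0, 0, 0, 0, 0, 0, 0, 2, 28]; [0, 0, 0, 0, 0, 0, 0, 0, 2]] (rows listed top to bottom)


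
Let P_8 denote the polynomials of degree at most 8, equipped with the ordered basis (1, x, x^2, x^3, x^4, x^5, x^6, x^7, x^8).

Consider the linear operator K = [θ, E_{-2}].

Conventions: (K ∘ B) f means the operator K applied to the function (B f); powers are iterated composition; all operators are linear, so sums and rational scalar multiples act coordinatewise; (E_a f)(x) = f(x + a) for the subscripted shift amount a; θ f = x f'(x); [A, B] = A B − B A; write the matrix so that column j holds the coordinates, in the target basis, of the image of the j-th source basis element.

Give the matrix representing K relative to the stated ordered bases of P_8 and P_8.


the matrix is [[0, 2, -8, 24, -64, 160, -384, 896, -2048]; [0, 0, 4, -24, 96, -320, 960, -2688, 7168]; [0, 0, 0, 6, -48, 240, -960, 3360, -10752]; [0, 0, 0, 0, 8, -80, 480, -2240, 8960]; [0, 0, 0, 0, 0, 10, -120, 840, -4480]; [0, 0, 0, 0, 0, 0, 12, -168, 1344]; [0, 0, 0, 0, 0, 0, 0, 14, -224]; [0, 0, 0, 0, 0, 0, 0, 0, 16]; [0, 0, 0, 0, 0, 0, 0, 0, 0]] (rows listed top to bottom)

image of 1: 0
image of x: 2
image of x^2: 4x - 8
image of x^3: 6x^2 - 24x + 24
image of x^4: 8x^3 - 48x^2 + 96x - 64
image of x^5: 10x^4 - 80x^3 + 240x^2 - 320x + 160
image of x^6: 12x^5 - 120x^4 + 480x^3 - 960x^2 + 960x - 384
image of x^7: 14x^6 - 168x^5 + 840x^4 - 2240x^3 + 3360x^2 - 2688x + 896
image of x^8: 16x^7 - 224x^6 + 1344x^5 - 4480x^4 + 8960x^3 - 10752x^2 + 7168x - 2048
each image's coordinates form column j of the matrix


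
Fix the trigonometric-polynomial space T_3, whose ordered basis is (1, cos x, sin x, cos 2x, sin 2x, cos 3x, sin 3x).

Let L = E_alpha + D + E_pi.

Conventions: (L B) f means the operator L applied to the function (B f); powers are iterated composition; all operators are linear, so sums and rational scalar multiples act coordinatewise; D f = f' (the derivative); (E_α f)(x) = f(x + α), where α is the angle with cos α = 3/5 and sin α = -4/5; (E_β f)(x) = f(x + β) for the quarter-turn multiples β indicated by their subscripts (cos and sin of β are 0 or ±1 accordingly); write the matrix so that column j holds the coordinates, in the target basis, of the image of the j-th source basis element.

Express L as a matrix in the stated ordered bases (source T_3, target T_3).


image of 1: 2
image of cos x: -(2/5)cos x - (1/5)sin x
image of sin x: (1/5)cos x - (2/5)sin x
image of cos 2x: (18/25)cos 2x - (26/25)sin 2x
image of sin 2x: (26/25)cos 2x + (18/25)sin 2x
image of cos 3x: -(242/125)cos 3x - (331/125)sin 3x
image of sin 3x: (331/125)cos 3x - (242/125)sin 3x
each image's coordinates form column j of the matrix

the matrix is [[2, 0, 0, 0, 0, 0, 0]; [0, -2/5, 1/5, 0, 0, 0, 0]; [0, -1/5, -2/5, 0, 0, 0, 0]; [0, 0, 0, 18/25, 26/25, 0, 0]; [0, 0, 0, -26/25, 18/25, 0, 0]; [0, 0, 0, 0, 0, -242/125, 331/125]; [0, 0, 0, 0, 0, -331/125, -242/125]] (rows listed top to bottom)


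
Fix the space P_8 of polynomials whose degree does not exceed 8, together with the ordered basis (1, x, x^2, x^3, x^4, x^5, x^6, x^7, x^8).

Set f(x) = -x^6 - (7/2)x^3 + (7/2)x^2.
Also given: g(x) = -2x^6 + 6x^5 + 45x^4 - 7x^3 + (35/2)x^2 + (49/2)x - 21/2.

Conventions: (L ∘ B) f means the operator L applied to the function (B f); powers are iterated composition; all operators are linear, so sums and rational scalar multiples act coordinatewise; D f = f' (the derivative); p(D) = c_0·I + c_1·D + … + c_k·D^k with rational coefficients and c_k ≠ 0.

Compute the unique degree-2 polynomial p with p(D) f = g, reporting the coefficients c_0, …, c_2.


D^0 f = -x^6 - (7/2)x^3 + (7/2)x^2
D^1 f = -6x^5 - (21/2)x^2 + 7x
D^2 f = -30x^4 - 21x + 7
matching coefficients of g against c_0 f + c_1 Df + … from the top degree down determines the c_i
solution: c_0 = 2, c_1 = -1, c_2 = -3/2

p(D) = 2·I − D − (3/2)·D^2, i.e. c_0 = 2, c_1 = -1, c_2 = -3/2


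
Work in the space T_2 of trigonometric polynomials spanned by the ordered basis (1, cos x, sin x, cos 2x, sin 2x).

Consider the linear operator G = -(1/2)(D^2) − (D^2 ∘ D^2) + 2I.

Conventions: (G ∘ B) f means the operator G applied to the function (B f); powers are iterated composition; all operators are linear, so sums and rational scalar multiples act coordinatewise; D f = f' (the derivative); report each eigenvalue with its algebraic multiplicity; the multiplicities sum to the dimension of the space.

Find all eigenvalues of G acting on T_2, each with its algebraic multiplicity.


image of 1: 2
image of cos x: (3/2)cos x
image of sin x: (3/2)sin x
image of cos 2x: -12cos 2x
image of sin 2x: -12sin 2x
the matrix is diagonal; its diagonal is (2, 3/2, 3/2, -12, -12)
for a triangular matrix the eigenvalues are the diagonal entries, with algebraic multiplicity their repetition count

λ = -12 (multiplicity 2), λ = 3/2 (multiplicity 2), λ = 2 (multiplicity 1)


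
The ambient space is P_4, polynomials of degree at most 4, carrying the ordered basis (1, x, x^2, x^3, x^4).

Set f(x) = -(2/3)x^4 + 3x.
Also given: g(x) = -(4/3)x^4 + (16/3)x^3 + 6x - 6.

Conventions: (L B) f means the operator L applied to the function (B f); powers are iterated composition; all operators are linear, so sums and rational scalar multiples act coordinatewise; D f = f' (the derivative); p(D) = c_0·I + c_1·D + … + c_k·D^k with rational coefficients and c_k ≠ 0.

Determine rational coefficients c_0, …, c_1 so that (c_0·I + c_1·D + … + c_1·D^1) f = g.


D^0 f = -(2/3)x^4 + 3x
D^1 f = -(8/3)x^3 + 3
matching coefficients of g against c_0 f + c_1 Df + … from the top degree down determines the c_i
solution: c_0 = 2, c_1 = -2

c_0 = 2, c_1 = -2


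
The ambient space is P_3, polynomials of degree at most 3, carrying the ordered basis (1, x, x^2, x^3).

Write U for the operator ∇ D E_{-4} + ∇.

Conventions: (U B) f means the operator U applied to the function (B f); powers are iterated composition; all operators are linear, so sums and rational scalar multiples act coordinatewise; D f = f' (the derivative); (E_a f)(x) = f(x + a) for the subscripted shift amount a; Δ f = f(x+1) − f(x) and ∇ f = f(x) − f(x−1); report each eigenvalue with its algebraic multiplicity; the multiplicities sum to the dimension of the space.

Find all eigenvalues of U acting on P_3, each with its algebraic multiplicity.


image of 1: 0
image of x: 1
image of x^2: 2x + 1
image of x^3: 3x^2 + 3x - 26
the matrix is upper triangular; its diagonal is (0, 0, 0, 0)
for a triangular matrix the eigenvalues are the diagonal entries, with algebraic multiplicity their repetition count

λ = 0 (multiplicity 4)


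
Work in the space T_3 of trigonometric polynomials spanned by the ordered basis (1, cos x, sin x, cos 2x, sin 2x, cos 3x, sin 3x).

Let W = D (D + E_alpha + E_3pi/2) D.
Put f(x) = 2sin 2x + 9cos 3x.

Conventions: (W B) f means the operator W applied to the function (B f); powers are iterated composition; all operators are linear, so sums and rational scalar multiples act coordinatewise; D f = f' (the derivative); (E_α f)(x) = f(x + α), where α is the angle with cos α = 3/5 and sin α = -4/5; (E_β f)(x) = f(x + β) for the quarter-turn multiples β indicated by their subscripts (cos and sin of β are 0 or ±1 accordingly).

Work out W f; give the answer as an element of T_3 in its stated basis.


the result is g(x) = -(208/25)cos 2x + (256/25)sin 2x + (9477/125)cos 3x + (36936/125)sin 3x

D f = 4cos 2x - 27sin 3x
D D f = -8sin 2x - 81cos 3x
E_alpha D f = -(28/25)cos 2x + (96/25)sin 2x + (1188/125)cos 3x + (3159/125)sin 3x
E_3pi/2 D f = -4cos 2x - 27cos 3x
(D + E_alpha + E_3pi/2) D f = -(128/25)cos 2x - (104/25)sin 2x - (12312/125)cos 3x + (3159/125)sin 3x
D (D + E_alpha + E_3pi/2) D f = -(208/25)cos 2x + (256/25)sin 2x + (9477/125)cos 3x + (36936/125)sin 3x


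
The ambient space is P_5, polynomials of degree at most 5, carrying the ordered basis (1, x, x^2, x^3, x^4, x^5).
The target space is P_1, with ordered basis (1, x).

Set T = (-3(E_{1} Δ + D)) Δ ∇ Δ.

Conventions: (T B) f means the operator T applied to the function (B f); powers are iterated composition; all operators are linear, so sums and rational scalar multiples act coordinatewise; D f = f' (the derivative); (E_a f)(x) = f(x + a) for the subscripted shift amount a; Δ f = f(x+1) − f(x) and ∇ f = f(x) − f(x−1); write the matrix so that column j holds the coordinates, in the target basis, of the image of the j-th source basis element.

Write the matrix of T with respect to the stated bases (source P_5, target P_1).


image of 1: 0
image of x: 0
image of x^2: 0
image of x^3: 0
image of x^4: -144
image of x^5: -720x - 900
each image's coordinates form column j of the matrix

the matrix is [[0, 0, 0, 0, -144, -900]; [0, 0, 0, 0, 0, -720]] (rows listed top to bottom)


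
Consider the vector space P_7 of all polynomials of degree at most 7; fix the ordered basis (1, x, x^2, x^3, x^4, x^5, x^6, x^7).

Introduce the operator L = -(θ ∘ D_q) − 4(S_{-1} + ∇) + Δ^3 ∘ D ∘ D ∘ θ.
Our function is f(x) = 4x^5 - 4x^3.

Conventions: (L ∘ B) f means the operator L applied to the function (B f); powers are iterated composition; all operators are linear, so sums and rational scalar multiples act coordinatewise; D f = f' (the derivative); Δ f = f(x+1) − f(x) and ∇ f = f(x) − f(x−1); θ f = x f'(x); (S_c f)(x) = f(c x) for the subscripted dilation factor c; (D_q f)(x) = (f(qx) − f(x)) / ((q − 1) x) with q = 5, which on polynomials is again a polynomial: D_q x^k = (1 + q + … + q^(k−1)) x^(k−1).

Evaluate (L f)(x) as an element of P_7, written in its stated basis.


D_q f = 3124x^4 - 124x^2
θ D_q f = 12496x^4 - 248x^2
(-(θ ∘ D_q)) f = -12496x^4 + 248x^2
S_{-1} f = -4x^5 + 4x^3
∇ f = 20x^4 - 40x^3 + 28x^2 - 8x
(S_{-1} + ∇) f = -4x^5 + 20x^4 - 36x^3 + 28x^2 - 8x
(-4(S_{-1} + ∇)) f = 16x^5 - 80x^4 + 144x^3 - 112x^2 + 32x
θ f = 20x^5 - 12x^3
D θ f = 100x^4 - 36x^2
D D θ f = 400x^3 - 72x
Δ (D ∘ D ∘ θ) f = 1200x^2 + 1200x + 328
Δ Δ (D ∘ D ∘ θ) f = 2400x + 2400
Δ Δ Δ (D ∘ D ∘ θ) f = 2400
(-(θ ∘ D_q) − 4(S_{-1} + ∇) + Δ^3 ∘ D ∘ D ∘ θ) f = 16x^5 - 12576x^4 + 144x^3 + 136x^2 + 32x + 2400

the image equals g(x) = 16x^5 - 12576x^4 + 144x^3 + 136x^2 + 32x + 2400


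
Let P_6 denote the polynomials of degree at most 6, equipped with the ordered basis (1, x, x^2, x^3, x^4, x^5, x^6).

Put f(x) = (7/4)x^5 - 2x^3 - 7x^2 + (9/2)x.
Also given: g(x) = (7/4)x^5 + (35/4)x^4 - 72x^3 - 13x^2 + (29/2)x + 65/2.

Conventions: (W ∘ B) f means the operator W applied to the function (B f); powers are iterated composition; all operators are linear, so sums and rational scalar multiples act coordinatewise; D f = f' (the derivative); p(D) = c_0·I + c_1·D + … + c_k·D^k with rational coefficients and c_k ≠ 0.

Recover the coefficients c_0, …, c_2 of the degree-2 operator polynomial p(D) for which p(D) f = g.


c_0 = 1, c_1 = 1, c_2 = -2

D^0 f = (7/4)x^5 - 2x^3 - 7x^2 + (9/2)x
D^1 f = (35/4)x^4 - 6x^2 - 14x + 9/2
D^2 f = 35x^3 - 12x - 14
matching coefficients of g against c_0 f + c_1 Df + … from the top degree down determines the c_i
solution: c_0 = 1, c_1 = 1, c_2 = -2


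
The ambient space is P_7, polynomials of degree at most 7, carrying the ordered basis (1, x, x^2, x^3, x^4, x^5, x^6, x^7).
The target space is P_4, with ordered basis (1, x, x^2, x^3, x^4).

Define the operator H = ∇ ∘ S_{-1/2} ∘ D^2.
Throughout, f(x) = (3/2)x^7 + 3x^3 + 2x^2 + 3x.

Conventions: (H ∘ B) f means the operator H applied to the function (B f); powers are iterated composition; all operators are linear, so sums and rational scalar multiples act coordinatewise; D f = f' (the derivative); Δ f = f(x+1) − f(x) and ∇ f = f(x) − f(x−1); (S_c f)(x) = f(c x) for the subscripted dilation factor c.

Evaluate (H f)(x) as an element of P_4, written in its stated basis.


D f = (21/2)x^6 + 9x^2 + 4x + 3
D D f = 63x^5 + 18x + 4
S_{-1/2} D^2 f = -(63/32)x^5 - 9x + 4
∇ S_{-1/2} D^2 f = -(315/32)x^4 + (315/16)x^3 - (315/16)x^2 + (315/32)x - 351/32

the result is g(x) = -(315/32)x^4 + (315/16)x^3 - (315/16)x^2 + (315/32)x - 351/32


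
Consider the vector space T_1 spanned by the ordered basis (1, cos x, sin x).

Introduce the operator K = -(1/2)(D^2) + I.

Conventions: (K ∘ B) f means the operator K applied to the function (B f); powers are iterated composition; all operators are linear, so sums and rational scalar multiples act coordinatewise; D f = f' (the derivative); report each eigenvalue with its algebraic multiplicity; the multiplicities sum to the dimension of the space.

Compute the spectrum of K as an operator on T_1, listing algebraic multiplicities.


λ = 1 (multiplicity 1), λ = 3/2 (multiplicity 2)

image of 1: 1
image of cos x: (3/2)cos x
image of sin x: (3/2)sin x
the matrix is diagonal; its diagonal is (1, 3/2, 3/2)
for a triangular matrix the eigenvalues are the diagonal entries, with algebraic multiplicity their repetition count


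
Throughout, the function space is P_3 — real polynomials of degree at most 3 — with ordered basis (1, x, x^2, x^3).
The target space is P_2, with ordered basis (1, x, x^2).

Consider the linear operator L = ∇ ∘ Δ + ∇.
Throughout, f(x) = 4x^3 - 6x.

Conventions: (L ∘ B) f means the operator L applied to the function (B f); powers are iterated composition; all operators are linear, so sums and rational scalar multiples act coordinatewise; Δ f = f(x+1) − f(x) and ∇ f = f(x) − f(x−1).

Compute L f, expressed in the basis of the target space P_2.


g(x) = 12x^2 + 12x - 2

Δ f = 12x^2 + 12x - 2
∇ Δ f = 24x
∇ f = 12x^2 - 12x - 2
(∇ ∘ Δ + ∇) f = 12x^2 + 12x - 2


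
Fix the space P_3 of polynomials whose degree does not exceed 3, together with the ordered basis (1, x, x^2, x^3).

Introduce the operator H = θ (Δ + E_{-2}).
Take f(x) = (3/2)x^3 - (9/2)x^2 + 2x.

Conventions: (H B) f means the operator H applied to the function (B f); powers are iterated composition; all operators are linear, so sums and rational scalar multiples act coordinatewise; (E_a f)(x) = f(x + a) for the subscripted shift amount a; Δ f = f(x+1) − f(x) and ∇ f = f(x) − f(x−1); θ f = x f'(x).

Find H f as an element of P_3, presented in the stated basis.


the image equals g(x) = (9/2)x^3 - 18x^2 + (67/2)x

Δ f = (9/2)x^2 - (9/2)x - 1
E_{-2} f = (3/2)x^3 - (27/2)x^2 + 38x - 34
(Δ + E_{-2}) f = (3/2)x^3 - 9x^2 + (67/2)x - 35
θ (Δ + E_{-2}) f = (9/2)x^3 - 18x^2 + (67/2)x
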